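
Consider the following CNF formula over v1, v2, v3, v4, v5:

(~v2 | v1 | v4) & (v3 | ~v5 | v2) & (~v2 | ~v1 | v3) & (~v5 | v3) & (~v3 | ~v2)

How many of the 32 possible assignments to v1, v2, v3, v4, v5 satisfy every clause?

Case analysis on v2 and v3:
  v2=1, v3=1: a clause becomes empty — 0.
  v2=1, v3=0: remaining (v1,v4,v5) ∈ {(0,1,0)} — 1.
  v2=0, v3=1: v1, v4, v5 free → 2^3 = 8.
  v2=0, v3=0: remaining (v1,v4,v5) ∈ {(0,0,0); (0,1,0); (1,0,0); (1,1,0)} — 4.
Total: 0 + 1 + 8 + 4 = 13.

13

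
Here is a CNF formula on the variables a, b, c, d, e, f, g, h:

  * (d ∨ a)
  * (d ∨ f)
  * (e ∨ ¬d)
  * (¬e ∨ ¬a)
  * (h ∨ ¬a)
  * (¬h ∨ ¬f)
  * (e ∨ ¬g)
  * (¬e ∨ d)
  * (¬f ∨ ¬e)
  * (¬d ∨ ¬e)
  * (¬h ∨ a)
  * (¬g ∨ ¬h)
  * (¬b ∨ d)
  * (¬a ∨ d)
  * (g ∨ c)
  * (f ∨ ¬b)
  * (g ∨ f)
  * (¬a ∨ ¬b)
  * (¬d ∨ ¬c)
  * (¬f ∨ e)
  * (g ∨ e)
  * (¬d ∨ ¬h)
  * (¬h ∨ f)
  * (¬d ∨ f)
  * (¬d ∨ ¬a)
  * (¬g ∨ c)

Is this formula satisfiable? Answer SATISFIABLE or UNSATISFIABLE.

d = True:
  propagation gives e=True; an empty clause results — contradiction.
d = False:
  propagation gives a=True; an empty clause results — contradiction.
Every branch closes, so no satisfying assignment exists.

UNSATISFIABLE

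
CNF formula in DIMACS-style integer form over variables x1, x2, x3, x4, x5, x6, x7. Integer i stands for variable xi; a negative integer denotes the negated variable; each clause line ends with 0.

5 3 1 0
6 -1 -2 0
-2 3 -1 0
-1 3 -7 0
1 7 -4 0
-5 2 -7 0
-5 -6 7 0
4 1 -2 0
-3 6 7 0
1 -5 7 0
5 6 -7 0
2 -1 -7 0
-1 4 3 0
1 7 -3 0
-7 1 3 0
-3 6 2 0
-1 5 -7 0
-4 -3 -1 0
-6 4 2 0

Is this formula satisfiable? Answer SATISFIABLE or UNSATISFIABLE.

SATISFIABLE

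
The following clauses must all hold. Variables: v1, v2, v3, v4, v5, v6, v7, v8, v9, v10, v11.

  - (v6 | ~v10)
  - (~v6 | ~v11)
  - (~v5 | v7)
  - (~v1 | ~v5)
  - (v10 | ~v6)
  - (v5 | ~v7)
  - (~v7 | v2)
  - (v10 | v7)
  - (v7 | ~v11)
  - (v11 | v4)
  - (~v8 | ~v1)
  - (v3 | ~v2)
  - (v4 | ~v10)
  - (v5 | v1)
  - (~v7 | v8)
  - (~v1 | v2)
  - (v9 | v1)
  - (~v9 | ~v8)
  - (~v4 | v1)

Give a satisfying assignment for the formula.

v3 occurs only positively in the remaining clauses — set v3 = True.
Branch on v1: take v1 = True.
  then v5 is forced to False.
  then v7 is forced to False.
  then v10 is forced to True.
  then v6 is forced to True.
  then v11 is forced to False.
  then v4 is forced to True.
  then v8 is forced to False.
  then v2 is forced to True.
v9 is now unconstrained; take v9 = True.
Every clause has at least one true literal under this assignment.

v1=T, v2=T, v3=T, v4=T, v5=F, v6=T, v7=F, v8=F, v9=T, v10=T, v11=F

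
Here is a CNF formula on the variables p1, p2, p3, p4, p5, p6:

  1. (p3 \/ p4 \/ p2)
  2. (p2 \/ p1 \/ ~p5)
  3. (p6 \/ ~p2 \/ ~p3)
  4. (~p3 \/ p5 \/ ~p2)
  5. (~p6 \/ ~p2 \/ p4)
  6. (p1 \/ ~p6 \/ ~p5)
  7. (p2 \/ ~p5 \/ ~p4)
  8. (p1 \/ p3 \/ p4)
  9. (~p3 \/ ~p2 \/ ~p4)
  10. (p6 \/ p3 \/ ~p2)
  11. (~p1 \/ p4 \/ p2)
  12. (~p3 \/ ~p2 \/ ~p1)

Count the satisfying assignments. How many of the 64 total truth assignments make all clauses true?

13

Case analysis on p2 and p3:
  p2=T, p3=T: a clause becomes empty — 0.
  p2=T, p3=F: remaining (p1,p4,p5,p6) ∈ {(F,T,F,T); (T,T,F,T); (T,T,T,T)} — 3.
  p2=F, p3=T: p6 free; 3 ways for (p1,p4,p5) × 2^1 = 6.
  p2=F, p3=F: remaining (p1,p4,p5,p6) ∈ {(F,T,F,F); (F,T,F,T); (T,T,F,F); (T,T,F,T)} — 4.
Total: 0 + 3 + 6 + 4 = 13.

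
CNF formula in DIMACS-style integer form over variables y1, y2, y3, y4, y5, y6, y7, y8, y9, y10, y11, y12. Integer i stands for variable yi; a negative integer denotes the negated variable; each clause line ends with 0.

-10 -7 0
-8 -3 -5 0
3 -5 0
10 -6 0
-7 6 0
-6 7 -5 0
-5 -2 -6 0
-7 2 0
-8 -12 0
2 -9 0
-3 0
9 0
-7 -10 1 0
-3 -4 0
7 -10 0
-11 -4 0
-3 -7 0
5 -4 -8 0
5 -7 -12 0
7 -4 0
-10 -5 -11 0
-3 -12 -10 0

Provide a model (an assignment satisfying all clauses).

y1=F, y2=T, y3=F, y4=F, y5=F, y6=F, y7=F, y8=F, y9=T, y10=F, y11=T, y12=T

Check each clause:
  1. (!y10 || !y7) — !y7 is true.
  2. (!y8 || !y3 || !y5) — !y8 is true.
  3. (y3 || !y5) — !y5 is true.
  4. (!y6 || y10) — !y6 is true.
  5. (!y7 || y6) — !y7 is true.
  6. (!y5 || !y6 || y7) — !y6 is true.
  7. (!y6 || !y2 || !y5) — !y6 is true.
  8. (y2 || !y7) — !y7 is true.
  9. (!y8 || !y12) — !y8 is true.
  10. (y2 || !y9) — y2 is true.
  11. (!y3) — !y3 is true.
  12. (y9) — y9 is true.
  13. (y1 || !y10 || !y7) — !y7 is true.
  14. (!y3 || !y4) — !y4 is true.
  15. (y7 || !y10) — !y10 is true.
  16. (!y4 || !y11) — !y4 is true.
  17. (!y7 || !y3) — !y7 is true.
  18. (!y8 || !y4 || y5) — !y8 is true.
  19. (!y12 || !y7 || y5) — !y7 is true.
  20. (!y4 || y7) — !y4 is true.
  21. (!y10 || !y11 || !y5) — !y5 is true.
  22. (!y3 || !y12 || !y10) — !y3 is true.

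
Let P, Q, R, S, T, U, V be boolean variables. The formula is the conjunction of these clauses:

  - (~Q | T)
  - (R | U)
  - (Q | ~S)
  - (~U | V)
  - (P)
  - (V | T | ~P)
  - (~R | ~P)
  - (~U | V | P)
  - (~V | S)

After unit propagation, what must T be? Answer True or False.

(P) stands alone — P = True.
In (~P | ~R), ~P is now false; ~R must hold, so R = False.
In (R | U), R is now false; U must hold, so U = True.
From (~U | V) and U = True: V = True.
In (S | ~V), ~V is now false; S must hold, so S = True.
(~S | Q) with S = True leaves only Q, so Q = True.
From (T | ~Q) and Q = True: T = True.

True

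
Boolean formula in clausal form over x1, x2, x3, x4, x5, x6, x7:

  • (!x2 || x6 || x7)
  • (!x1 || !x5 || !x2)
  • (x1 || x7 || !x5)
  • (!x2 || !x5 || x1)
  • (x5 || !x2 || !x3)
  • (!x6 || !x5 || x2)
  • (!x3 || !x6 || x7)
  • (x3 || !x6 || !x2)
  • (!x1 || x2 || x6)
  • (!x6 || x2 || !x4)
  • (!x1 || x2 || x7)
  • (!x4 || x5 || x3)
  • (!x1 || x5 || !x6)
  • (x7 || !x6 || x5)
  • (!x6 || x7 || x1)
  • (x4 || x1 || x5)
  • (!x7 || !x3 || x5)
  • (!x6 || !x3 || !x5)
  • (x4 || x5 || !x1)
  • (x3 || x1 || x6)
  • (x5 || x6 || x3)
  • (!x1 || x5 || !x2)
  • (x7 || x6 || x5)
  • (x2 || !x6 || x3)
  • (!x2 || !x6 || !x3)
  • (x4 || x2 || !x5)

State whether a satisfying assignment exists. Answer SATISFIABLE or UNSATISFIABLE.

SATISFIABLE

Branch on x1: take x1 = False.
Try x2 = False.
The remaining clauses are satisfied by x3 = True, x4 = True, x5 = True, x6 = False, x7 = True.
So x1=F  x2=F  x3=T  x4=T  x5=T  x6=F  x7=T is a satisfying assignment.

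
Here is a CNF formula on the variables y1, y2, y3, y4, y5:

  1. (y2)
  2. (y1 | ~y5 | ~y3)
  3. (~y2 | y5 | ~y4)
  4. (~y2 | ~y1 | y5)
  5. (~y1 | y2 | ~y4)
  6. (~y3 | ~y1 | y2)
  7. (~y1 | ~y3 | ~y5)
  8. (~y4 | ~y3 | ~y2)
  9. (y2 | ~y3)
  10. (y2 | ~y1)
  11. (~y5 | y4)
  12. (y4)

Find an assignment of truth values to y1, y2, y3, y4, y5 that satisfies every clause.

y1 = True, y2 = True, y3 = False, y4 = True, y5 = True

Check each clause:
  1. (y2) — y2 is true.
  2. (~y3 | y1 | ~y5) — y1 is true.
  3. (y5 | ~y2 | ~y4) — y5 is true.
  4. (~y1 | y5 | ~y2) — y5 is true.
  5. (~y1 | ~y4 | y2) — y2 is true.
  6. (~y3 | ~y1 | y2) — y2 is true.
  7. (~y1 | ~y3 | ~y5) — ~y3 is true.
  8. (~y4 | ~y2 | ~y3) — ~y3 is true.
  9. (y2 | ~y3) — y2 is true.
  10. (y2 | ~y1) — y2 is true.
  11. (y4 | ~y5) — y4 is true.
  12. (y4) — y4 is true.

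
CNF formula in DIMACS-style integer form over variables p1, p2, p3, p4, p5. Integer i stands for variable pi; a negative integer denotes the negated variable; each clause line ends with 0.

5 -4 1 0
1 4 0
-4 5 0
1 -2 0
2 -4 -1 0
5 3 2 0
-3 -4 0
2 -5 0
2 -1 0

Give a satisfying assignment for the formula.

p1=True, p2=True, p3=False, p4=False, p5=True

Check each clause:
  1. (~p4 | p1 | p5) — p1 is true.
  2. (p4 | p1) — p1 is true.
  3. (p5 | ~p4) — ~p4 is true.
  4. (p1 | ~p2) — p1 is true.
  5. (p2 | ~p4 | ~p1) — p2 is true.
  6. (p5 | p2 | p3) — p2 is true.
  7. (~p4 | ~p3) — ~p4 is true.
  8. (p2 | ~p5) — p2 is true.
  9. (~p1 | p2) — p2 is true.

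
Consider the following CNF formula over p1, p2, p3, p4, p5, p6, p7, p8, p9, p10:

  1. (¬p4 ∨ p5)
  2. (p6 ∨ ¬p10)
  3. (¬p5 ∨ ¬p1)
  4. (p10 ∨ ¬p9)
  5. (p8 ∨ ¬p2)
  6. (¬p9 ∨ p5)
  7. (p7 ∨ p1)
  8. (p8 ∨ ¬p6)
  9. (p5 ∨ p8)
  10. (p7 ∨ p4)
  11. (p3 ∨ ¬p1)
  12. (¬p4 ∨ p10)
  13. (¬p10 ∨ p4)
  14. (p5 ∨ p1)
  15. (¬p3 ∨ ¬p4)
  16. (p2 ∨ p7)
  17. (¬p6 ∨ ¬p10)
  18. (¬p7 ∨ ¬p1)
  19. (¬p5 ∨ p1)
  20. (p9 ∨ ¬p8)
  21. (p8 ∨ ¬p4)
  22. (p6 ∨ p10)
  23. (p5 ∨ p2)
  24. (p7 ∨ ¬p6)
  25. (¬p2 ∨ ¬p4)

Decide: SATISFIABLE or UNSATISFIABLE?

p4 = True:
  propagation gives p5=True, p1=False; an empty clause results — contradiction.
p4 = False:
  propagation gives p7=True, p10=False, p9=False, p1=False; an empty clause results — contradiction.
Every branch closes, so no satisfying assignment exists.

UNSATISFIABLE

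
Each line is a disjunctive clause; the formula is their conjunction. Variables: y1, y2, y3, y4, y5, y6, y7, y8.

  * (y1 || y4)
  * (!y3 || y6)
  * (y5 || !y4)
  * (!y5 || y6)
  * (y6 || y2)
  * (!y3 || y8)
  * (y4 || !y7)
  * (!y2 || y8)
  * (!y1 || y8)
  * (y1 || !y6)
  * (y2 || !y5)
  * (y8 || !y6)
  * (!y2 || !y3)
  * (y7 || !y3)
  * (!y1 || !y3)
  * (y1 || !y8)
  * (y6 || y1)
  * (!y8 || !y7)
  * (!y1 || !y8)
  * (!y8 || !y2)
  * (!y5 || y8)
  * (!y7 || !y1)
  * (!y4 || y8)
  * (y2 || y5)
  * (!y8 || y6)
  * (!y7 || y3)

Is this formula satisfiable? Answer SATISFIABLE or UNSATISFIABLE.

y8 = True:
  propagation gives y1=True; an empty clause results — contradiction.
y8 = False:
  propagation gives y3=False, y2=False, y6=True; an empty clause results — contradiction.
Every branch closes, so no satisfying assignment exists.

UNSATISFIABLE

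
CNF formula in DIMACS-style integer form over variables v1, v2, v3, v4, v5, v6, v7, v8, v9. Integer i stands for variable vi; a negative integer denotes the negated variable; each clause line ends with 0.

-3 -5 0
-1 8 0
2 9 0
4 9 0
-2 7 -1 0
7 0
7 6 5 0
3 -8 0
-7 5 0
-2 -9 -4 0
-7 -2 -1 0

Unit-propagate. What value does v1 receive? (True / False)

(v7) is a unit clause: v7 = True.
From (~v7 \/ v5) and v7 = True: v5 = True.
In (~v5 \/ ~v3), ~v5 is now false; ~v3 must hold, so v3 = False.
(~v8 \/ v3) with v3 = False leaves only ~v8, so v8 = False.
From (v8 \/ ~v1) and v8 = False: v1 = False.

False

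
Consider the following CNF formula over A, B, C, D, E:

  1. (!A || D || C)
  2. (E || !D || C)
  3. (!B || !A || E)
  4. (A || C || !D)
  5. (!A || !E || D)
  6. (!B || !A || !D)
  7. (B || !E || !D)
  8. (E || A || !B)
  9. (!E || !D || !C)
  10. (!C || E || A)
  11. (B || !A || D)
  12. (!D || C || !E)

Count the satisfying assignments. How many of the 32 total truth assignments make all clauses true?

Satisfying assignments:
  A=F B=F C=F D=F E=F
  A=F B=F C=F D=F E=T
  A=F B=F C=T D=F E=T
  A=F B=T C=F D=F E=T
  A=F B=T C=T D=F E=T
  A=T B=F C=T D=T E=F
That's 6 in total.

6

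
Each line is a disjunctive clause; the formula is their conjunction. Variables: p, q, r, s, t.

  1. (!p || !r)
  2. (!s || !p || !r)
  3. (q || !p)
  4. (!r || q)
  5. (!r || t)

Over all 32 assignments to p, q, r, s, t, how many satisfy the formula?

Case analysis on r and p:
  r=T, p=T: a clause becomes empty — 0.
  r=T, p=F: remaining (q,s,t) ∈ {(T,F,T); (T,T,T)} — 2.
  r=F, p=T: remaining (q,s,t) ∈ {(T,F,F); (T,F,T); (T,T,F); (T,T,T)} — 4.
  r=F, p=F: q, s, t free → 2^3 = 8.
Total: 0 + 2 + 4 + 8 = 14.

14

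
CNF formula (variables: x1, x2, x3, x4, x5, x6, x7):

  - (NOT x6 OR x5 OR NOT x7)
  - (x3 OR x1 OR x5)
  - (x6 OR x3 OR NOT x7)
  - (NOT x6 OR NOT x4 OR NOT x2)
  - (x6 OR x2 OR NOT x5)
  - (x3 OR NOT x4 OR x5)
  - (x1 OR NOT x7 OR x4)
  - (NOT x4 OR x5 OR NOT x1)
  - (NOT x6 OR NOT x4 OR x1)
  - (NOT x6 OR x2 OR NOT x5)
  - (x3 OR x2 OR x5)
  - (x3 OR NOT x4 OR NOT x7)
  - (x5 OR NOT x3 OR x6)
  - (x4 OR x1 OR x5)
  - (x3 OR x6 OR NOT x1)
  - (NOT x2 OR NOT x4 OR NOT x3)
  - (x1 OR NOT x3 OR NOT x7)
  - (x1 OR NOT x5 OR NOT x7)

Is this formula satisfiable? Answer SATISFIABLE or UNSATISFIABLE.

Try x1 = True.
Try x2 = True.
The remaining clauses are satisfied by x3 = False, x4 = False, x5 = True, x6 = True, x7 = True.
So x1=True, x2=True, x3=False, x4=False, x5=True, x6=True, x7=True is a satisfying assignment.

SATISFIABLE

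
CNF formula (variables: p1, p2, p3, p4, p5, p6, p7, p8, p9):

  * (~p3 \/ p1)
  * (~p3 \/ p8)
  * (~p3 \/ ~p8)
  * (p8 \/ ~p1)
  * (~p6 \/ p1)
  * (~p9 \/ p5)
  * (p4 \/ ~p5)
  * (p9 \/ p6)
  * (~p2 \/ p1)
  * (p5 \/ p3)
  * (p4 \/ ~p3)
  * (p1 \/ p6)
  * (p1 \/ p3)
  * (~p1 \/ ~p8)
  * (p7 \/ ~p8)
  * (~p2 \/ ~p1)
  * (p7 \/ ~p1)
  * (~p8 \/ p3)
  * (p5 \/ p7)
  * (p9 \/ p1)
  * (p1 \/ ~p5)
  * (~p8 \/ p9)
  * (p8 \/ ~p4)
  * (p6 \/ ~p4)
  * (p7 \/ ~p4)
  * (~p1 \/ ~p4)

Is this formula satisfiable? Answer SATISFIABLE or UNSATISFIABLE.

UNSATISFIABLE

p1 = True:
  propagation gives p8=True; an empty clause results — contradiction.
p1 = False:
  propagation gives p3=False; an empty clause results — contradiction.
Every branch closes, so no satisfying assignment exists.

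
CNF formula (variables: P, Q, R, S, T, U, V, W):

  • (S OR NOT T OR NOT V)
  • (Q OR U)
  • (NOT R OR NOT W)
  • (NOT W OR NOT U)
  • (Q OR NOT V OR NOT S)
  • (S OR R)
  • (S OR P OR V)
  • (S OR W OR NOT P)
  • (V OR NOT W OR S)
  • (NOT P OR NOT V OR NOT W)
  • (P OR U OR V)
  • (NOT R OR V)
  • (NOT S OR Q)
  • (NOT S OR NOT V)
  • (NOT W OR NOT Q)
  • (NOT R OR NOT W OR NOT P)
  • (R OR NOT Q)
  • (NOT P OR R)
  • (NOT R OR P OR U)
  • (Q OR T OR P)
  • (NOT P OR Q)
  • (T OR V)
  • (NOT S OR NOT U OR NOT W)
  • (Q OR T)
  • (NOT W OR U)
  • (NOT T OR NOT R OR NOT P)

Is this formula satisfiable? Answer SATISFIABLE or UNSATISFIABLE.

SATISFIABLE

Set P = False and propagate.
Set Q = True and propagate.
  then W is forced to False.
  then R is forced to True.
  then V is forced to True.
  then S is forced to False.
  then T is forced to False.
  then U is forced to True.
So P=F, Q=T, R=T, S=F, T=F, U=T, V=T, W=F is a satisfying assignment.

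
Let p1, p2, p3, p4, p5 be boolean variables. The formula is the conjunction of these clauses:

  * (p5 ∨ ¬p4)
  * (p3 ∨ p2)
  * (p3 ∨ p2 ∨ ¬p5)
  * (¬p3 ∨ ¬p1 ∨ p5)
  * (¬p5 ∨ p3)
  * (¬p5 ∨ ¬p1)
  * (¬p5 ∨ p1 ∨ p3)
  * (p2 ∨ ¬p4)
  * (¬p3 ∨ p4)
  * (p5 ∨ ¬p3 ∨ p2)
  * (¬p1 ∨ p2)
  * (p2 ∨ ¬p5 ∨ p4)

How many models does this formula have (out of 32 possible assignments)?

3

Satisfying assignments:
  p1=F p2=T p3=F p4=F p5=F
  p1=F p2=T p3=T p4=T p5=T
  p1=T p2=T p3=F p4=F p5=F
That's 3 in total.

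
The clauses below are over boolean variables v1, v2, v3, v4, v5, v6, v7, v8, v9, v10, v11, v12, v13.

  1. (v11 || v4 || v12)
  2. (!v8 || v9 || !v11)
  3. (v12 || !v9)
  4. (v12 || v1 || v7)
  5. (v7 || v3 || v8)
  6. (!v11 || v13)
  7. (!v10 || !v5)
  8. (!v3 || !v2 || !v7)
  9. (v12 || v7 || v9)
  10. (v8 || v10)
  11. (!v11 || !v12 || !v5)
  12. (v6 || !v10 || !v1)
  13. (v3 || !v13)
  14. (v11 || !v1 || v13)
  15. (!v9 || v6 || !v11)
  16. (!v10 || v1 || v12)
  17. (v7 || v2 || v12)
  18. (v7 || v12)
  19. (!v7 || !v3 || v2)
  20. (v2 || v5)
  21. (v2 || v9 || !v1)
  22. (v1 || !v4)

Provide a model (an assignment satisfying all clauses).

v1 = False, v2 = True, v3 = True, v4 = False, v5 = False, v6 = False, v7 = False, v8 = False, v9 = True, v10 = True, v11 = False, v12 = True, v13 = True

Branch on v1: take v1 = False.
  then v4 is forced to False.
The remaining clauses are satisfied by v2 = True, v3 = True, v5 = False, v6 = False, v7 = False, v8 = False, v9 = True, v10 = True, v11 = False, v12 = True, v13 = True.
Every clause has at least one true literal under this assignment.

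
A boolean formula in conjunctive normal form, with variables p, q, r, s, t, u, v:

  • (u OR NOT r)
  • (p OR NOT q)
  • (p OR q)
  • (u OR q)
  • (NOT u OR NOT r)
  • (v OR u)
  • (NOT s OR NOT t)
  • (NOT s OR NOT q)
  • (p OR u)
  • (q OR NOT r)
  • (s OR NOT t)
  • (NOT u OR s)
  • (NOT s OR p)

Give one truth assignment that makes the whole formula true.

p=T, q=T, r=F, s=F, t=F, u=F, v=T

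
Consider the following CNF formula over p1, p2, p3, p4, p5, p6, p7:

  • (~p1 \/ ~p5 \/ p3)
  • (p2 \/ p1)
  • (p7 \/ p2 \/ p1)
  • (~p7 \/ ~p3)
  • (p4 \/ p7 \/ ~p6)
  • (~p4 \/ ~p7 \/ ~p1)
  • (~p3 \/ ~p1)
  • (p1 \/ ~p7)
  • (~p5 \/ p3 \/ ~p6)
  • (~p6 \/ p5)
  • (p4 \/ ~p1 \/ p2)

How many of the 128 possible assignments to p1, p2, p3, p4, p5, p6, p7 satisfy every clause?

Case analysis on p1 and p7:
  p1=1, p7=1: remaining (p2,p3,p4,p5,p6) ∈ {(1,0,0,0,0)} — 1.
  p1=1, p7=0: remaining (p2,p3,p4,p5,p6) ∈ {(0,0,1,0,0); (1,0,0,0,0); (1,0,1,0,0)} — 3.
  p1=0, p7=1: a clause becomes empty — 0.
  p1=0, p7=0: 9 of the 32 assignments to (p2,p3,p4,p5,p6) work.
Total: 1 + 3 + 0 + 9 = 13.

13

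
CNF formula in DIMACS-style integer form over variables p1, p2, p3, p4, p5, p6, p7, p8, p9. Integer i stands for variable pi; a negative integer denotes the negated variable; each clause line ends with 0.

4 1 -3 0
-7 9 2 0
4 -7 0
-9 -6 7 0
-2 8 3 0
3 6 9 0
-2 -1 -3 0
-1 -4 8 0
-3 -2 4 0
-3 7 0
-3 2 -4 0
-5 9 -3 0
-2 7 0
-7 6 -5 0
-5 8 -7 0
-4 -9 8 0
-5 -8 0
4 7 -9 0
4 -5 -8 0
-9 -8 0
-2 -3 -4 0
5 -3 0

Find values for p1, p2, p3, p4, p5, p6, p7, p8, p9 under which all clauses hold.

p1=False, p2=False, p3=False, p4=False, p5=False, p6=True, p7=False, p8=True, p9=False

Check each clause:
  1. (¬p3 ∨ p4 ∨ p1) — ¬p3 is true.
  2. (¬p7 ∨ p9 ∨ p2) — ¬p7 is true.
  3. (¬p7 ∨ p4) — ¬p7 is true.
  4. (p7 ∨ ¬p9 ∨ ¬p6) — ¬p9 is true.
  5. (p3 ∨ ¬p2 ∨ p8) — p8 is true.
  6. (p3 ∨ p9 ∨ p6) — p6 is true.
  7. (¬p3 ∨ ¬p2 ∨ ¬p1) — ¬p3 is true.
  8. (¬p1 ∨ ¬p4 ∨ p8) — p8 is true.
  9. (p4 ∨ ¬p3 ∨ ¬p2) — ¬p3 is true.
  10. (¬p3 ∨ p7) — ¬p3 is true.
  11. (p2 ∨ ¬p4 ∨ ¬p3) — ¬p4 is true.
  12. (p9 ∨ ¬p5 ∨ ¬p3) — ¬p5 is true.
  13. (p7 ∨ ¬p2) — ¬p2 is true.
  14. (¬p7 ∨ p6 ∨ ¬p5) — ¬p7 is true.
  15. (¬p7 ∨ ¬p5 ∨ p8) — p8 is true.
  16. (¬p9 ∨ ¬p4 ∨ p8) — p8 is true.
  17. (¬p5 ∨ ¬p8) — ¬p5 is true.
  18. (¬p9 ∨ p4 ∨ p7) — ¬p9 is true.
  19. (¬p8 ∨ p4 ∨ ¬p5) — ¬p5 is true.
  20. (¬p8 ∨ ¬p9) — ¬p9 is true.
  21. (¬p4 ∨ ¬p2 ∨ ¬p3) — ¬p4 is true.
  22. (¬p3 ∨ p5) — ¬p3 is true.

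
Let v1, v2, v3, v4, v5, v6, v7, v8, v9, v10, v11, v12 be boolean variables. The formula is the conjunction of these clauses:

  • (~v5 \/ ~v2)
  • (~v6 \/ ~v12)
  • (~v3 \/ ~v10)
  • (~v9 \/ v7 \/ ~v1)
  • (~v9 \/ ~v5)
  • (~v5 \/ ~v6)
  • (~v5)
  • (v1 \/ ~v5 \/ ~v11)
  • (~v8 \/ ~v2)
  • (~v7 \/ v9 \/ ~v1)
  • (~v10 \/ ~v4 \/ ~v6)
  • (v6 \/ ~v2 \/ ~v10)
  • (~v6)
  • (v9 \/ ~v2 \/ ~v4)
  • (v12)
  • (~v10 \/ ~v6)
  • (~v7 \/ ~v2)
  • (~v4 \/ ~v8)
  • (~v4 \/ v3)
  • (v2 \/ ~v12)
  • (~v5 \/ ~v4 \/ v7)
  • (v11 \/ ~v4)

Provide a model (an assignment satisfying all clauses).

v1=1  v2=1  v3=0  v4=0  v5=0  v6=0  v7=0  v8=0  v9=0  v10=0  v11=0  v12=1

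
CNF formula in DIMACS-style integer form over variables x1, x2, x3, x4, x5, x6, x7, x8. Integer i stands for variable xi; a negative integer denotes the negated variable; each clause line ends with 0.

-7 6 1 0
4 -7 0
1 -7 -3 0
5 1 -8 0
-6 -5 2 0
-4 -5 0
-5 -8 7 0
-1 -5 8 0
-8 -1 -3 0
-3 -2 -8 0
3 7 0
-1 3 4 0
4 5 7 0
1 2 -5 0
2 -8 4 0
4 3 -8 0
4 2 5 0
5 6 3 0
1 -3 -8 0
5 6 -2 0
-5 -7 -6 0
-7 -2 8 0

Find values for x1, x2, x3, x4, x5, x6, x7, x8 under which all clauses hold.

x1=F, x2=F, x3=F, x4=T, x5=F, x6=T, x7=T, x8=F

Check each clause:
  1. (x1 OR NOT x7 OR x6) — x6 is true.
  2. (NOT x7 OR x4) — x4 is true.
  3. (NOT x7 OR x1 OR NOT x3) — NOT x3 is true.
  4. (x5 OR NOT x8 OR x1) — NOT x8 is true.
  5. (NOT x6 OR NOT x5 OR x2) — NOT x5 is true.
  6. (NOT x5 OR NOT x4) — NOT x5 is true.
  7. (NOT x8 OR NOT x5 OR x7) — NOT x8 is true.
  8. (x8 OR NOT x1 OR NOT x5) — NOT x5 is true.
  9. (NOT x8 OR NOT x3 OR NOT x1) — NOT x8 is true.
  10. (NOT x3 OR NOT x8 OR NOT x2) — NOT x8 is true.
  11. (x3 OR x7) — x7 is true.
  12. (NOT x1 OR x4 OR x3) — x4 is true.
  13. (x4 OR x5 OR x7) — x4 is true.
  14. (x2 OR NOT x5 OR x1) — NOT x5 is true.
  15. (NOT x8 OR x4 OR x2) — NOT x8 is true.
  16. (x4 OR NOT x8 OR x3) — NOT x8 is true.
  17. (x5 OR x4 OR x2) — x4 is true.
  18. (x6 OR x5 OR x3) — x6 is true.
  19. (NOT x8 OR x1 OR NOT x3) — NOT x8 is true.
  20. (x5 OR NOT x2 OR x6) — x6 is true.
  21. (NOT x7 OR NOT x5 OR NOT x6) — NOT x5 is true.
  22. (NOT x7 OR NOT x2 OR x8) — NOT x2 is true.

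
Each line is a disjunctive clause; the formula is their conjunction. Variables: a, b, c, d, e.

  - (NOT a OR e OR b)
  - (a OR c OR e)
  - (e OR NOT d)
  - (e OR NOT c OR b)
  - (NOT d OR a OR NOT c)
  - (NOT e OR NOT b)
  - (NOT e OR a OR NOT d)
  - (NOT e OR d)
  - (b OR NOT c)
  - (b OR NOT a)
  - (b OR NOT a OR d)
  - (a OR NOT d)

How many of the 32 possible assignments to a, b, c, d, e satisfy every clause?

Satisfying assignments:
  a=F b=T c=T d=F e=F
  a=T b=T c=F d=F e=F
  a=T b=T c=T d=F e=F
Count: 3.

3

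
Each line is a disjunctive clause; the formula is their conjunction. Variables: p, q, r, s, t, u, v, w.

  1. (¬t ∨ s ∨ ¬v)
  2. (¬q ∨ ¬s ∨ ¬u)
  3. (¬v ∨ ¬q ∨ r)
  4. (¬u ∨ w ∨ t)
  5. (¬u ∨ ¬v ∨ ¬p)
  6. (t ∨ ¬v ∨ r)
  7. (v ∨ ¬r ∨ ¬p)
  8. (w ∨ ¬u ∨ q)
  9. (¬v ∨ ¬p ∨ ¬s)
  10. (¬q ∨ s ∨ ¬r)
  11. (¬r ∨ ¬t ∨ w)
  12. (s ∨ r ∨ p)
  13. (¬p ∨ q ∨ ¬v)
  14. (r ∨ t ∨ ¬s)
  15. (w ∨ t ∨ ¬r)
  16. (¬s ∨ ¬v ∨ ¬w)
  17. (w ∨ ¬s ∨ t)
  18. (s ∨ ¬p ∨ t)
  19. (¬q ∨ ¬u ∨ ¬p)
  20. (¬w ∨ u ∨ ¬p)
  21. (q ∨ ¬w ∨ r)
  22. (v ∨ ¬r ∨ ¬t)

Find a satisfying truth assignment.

Set p = False and propagate.
The remaining clauses are satisfied by q = False, r = True, s = True, t = False, u = True, v = False, w = True.

p = False, q = False, r = True, s = True, t = False, u = True, v = False, w = True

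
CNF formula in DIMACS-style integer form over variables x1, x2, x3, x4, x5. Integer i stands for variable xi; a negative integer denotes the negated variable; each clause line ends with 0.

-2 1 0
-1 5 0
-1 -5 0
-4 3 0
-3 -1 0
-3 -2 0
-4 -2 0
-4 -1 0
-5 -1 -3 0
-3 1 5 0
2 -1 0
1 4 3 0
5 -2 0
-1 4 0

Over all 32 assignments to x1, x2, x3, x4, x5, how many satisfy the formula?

Satisfying assignments:
  x1=0 x2=0 x3=1 x4=0 x5=1
  x1=0 x2=0 x3=1 x4=1 x5=1
Count: 2.

2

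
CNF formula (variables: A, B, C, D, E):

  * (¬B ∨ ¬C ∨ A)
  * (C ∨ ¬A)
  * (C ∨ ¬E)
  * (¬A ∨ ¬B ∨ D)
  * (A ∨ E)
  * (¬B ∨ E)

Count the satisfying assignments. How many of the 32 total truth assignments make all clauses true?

Split on A, then B.
  A=T, B=T: remaining (C,D,E) ∈ {(T,T,T)} — 1.
  A=T, B=F: remaining (C,D,E) ∈ {(T,F,F); (T,F,T); (T,T,F); (T,T,T)} — 4.
  A=F, B=T: a clause becomes empty — 0.
  A=F, B=F: remaining (C,D,E) ∈ {(T,F,T); (T,T,T)} — 2.
Total: 1 + 4 + 0 + 2 = 7.

7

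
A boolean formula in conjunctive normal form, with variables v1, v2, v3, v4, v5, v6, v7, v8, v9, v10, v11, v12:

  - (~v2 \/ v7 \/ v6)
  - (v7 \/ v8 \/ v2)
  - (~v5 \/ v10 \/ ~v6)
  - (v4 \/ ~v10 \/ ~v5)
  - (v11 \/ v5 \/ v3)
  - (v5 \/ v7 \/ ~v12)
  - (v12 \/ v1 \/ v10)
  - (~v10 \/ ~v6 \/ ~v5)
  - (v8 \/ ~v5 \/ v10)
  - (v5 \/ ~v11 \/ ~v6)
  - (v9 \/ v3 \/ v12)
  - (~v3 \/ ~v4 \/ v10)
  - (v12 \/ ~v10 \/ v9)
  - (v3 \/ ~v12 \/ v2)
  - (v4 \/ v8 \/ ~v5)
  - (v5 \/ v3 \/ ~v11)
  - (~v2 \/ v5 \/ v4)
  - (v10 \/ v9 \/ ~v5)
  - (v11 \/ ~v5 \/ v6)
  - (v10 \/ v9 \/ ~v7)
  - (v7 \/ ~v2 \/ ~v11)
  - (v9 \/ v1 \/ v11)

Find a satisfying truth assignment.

v8 occurs only positively in the remaining clauses — set v8 = True.
v9 occurs only positively in the remaining clauses — set v9 = True.
Branch on v1: take v1 = False.
Branch on v2: take v2 = True.
The remaining clauses are satisfied by v3 = True, v4 = True, v5 = False, v6 = True, v7 = False, v10 = True, v11 = False, v12 = False.

v1=False, v2=True, v3=True, v4=True, v5=False, v6=True, v7=False, v8=True, v9=True, v10=True, v11=False, v12=False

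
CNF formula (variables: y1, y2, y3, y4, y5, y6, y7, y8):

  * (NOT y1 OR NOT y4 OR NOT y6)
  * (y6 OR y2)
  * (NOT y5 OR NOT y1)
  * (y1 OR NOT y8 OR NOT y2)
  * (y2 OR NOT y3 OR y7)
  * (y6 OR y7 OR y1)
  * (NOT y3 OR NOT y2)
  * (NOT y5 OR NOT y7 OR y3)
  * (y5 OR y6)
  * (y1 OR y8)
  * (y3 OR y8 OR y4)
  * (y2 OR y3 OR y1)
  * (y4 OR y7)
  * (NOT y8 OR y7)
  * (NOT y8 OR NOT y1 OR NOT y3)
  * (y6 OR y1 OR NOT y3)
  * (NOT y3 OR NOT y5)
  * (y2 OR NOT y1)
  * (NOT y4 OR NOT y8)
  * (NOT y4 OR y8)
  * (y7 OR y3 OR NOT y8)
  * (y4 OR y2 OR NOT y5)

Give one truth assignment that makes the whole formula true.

Set y1 = True and propagate.
  then y5 is forced to False.
  then y6 is forced to True.
  then y4 is forced to False.
  then y7 is forced to True.
  then y2 is forced to True.
  then y3 is forced to False.
  then y8 is forced to True.
Every clause has at least one true literal under this assignment.

y1=True, y2=True, y3=False, y4=False, y5=False, y6=True, y7=True, y8=True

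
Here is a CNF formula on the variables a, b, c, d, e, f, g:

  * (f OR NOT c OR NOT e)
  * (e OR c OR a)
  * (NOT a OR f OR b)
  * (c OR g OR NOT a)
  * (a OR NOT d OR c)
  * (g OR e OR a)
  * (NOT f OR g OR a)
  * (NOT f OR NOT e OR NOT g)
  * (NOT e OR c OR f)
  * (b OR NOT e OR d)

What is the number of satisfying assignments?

Split on a, then e.
  a=T, e=T: remaining (b,c,d,f,g) ∈ {(F,T,T,T,F); (T,T,F,T,F); (T,T,T,T,F)} — 3.
  a=T, e=F: d free; 9 ways for (b,c,f,g) × 2^1 = 18.
  a=F, e=T: no assignment works — 0.
  a=F, e=F: forces c=T; g=T; b, d, f free → 2^3 = 8.
Total: 3 + 18 + 0 + 8 = 29.

29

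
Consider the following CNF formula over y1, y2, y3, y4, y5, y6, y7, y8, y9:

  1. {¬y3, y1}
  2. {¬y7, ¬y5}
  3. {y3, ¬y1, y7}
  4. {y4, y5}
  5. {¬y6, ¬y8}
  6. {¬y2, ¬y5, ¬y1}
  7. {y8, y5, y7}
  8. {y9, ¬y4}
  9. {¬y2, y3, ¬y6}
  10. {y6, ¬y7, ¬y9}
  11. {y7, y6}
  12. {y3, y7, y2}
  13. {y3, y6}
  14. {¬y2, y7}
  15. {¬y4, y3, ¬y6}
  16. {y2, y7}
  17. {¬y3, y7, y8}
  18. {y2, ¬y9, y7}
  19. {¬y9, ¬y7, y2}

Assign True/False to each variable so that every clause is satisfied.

y1=1, y2=1, y3=1, y4=1, y5=0, y6=1, y7=1, y8=0, y9=1

Check each clause:
  1. {y1, ¬y3} — y1 is true.
  2. {¬y7, ¬y5} — ¬y5 is true.
  3. {¬y1, y3, y7} — y3 is true.
  4. {y4, y5} — y4 is true.
  5. {¬y8, ¬y6} — ¬y8 is true.
  6. {¬y2, ¬y5, ¬y1} — ¬y5 is true.
  7. {y7, y5, y8} — y7 is true.
  8. {y9, ¬y4} — y9 is true.
  9. {¬y6, y3, ¬y2} — y3 is true.
  10. {¬y9, ¬y7, y6} — y6 is true.
  11. {y7, y6} — y6 is true.
  12. {y3, y2, y7} — y2 is true.
  13. {y6, y3} — y3 is true.
  14. {¬y2, y7} — y7 is true.
  15. {y3, ¬y4, ¬y6} — y3 is true.
  16. {y7, y2} — y2 is true.
  17. {y7, y8, ¬y3} — y7 is true.
  18. {y2, y7, ¬y9} — y2 is true.
  19. {¬y7, ¬y9, y2} — y2 is true.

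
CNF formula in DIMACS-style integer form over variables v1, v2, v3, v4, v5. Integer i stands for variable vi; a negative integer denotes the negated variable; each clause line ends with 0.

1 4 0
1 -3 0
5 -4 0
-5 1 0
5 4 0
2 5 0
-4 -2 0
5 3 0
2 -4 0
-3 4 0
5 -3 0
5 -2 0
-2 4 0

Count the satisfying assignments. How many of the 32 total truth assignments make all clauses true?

1

Satisfying assignments:
  v1=T v2=F v3=F v4=F v5=T
Count: 1.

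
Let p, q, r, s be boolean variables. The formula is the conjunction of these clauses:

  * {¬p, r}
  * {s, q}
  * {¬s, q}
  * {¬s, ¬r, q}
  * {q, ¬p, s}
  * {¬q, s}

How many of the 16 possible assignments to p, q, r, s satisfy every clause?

3

The models are:
  p=0 q=1 r=0 s=1
  p=0 q=1 r=1 s=1
  p=1 q=1 r=1 s=1
That's 3 in total.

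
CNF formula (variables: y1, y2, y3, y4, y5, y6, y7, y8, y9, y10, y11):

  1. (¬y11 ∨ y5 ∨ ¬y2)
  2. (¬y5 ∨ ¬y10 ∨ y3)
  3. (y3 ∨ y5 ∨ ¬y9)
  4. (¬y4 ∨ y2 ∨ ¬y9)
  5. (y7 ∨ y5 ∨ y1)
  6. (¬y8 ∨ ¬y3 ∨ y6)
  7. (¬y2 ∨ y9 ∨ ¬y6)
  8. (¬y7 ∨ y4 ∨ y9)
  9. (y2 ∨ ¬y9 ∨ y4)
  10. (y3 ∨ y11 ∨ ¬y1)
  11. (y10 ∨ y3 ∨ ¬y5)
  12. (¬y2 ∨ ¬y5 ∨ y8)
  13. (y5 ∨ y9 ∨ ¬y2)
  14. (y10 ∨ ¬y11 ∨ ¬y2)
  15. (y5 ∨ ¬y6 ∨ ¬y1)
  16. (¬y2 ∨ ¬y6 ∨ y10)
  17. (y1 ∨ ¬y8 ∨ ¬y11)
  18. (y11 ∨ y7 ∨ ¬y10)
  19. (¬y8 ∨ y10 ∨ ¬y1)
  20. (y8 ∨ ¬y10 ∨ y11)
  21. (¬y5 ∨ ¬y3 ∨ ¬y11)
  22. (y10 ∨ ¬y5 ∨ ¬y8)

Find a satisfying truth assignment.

y1=1, y2=0, y3=1, y4=0, y5=0, y6=0, y7=0, y8=0, y9=0, y10=0, y11=0

Check each clause:
  1. (y5 ∨ ¬y11 ∨ ¬y2) — ¬y11 is true.
  2. (y3 ∨ ¬y10 ∨ ¬y5) — y3 is true.
  3. (¬y9 ∨ y5 ∨ y3) — y3 is true.
  4. (y2 ∨ ¬y4 ∨ ¬y9) — ¬y4 is true.
  5. (y1 ∨ y5 ∨ y7) — y1 is true.
  6. (¬y8 ∨ ¬y3 ∨ y6) — ¬y8 is true.
  7. (y9 ∨ ¬y2 ∨ ¬y6) — ¬y6 is true.
  8. (y9 ∨ y4 ∨ ¬y7) — ¬y7 is true.
  9. (y4 ∨ ¬y9 ∨ y2) — ¬y9 is true.
  10. (y11 ∨ y3 ∨ ¬y1) — y3 is true.
  11. (y3 ∨ ¬y5 ∨ y10) — y3 is true.
  12. (¬y2 ∨ y8 ∨ ¬y5) — ¬y5 is true.
  13. (y5 ∨ y9 ∨ ¬y2) — ¬y2 is true.
  14. (y10 ∨ ¬y2 ∨ ¬y11) — ¬y11 is true.
  15. (¬y1 ∨ y5 ∨ ¬y6) — ¬y6 is true.
  16. (¬y2 ∨ y10 ∨ ¬y6) — ¬y6 is true.
  17. (¬y8 ∨ ¬y11 ∨ y1) — ¬y8 is true.
  18. (¬y10 ∨ y7 ∨ y11) — ¬y10 is true.
  19. (¬y8 ∨ y10 ∨ ¬y1) — ¬y8 is true.
  20. (y11 ∨ y8 ∨ ¬y10) — ¬y10 is true.
  21. (¬y3 ∨ ¬y11 ∨ ¬y5) — ¬y11 is true.
  22. (y10 ∨ ¬y8 ∨ ¬y5) — ¬y8 is true.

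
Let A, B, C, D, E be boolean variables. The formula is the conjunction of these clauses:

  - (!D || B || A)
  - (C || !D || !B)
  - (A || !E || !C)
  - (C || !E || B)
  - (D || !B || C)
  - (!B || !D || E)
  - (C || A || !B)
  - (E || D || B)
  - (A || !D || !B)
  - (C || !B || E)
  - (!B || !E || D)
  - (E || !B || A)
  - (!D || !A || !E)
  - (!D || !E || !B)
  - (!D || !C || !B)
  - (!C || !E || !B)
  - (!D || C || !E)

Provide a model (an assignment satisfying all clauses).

A=T  B=F  C=T  D=F  E=T

Set A = True and propagate.
For the remaining variables, B = False, C = True, D = False, E = True works.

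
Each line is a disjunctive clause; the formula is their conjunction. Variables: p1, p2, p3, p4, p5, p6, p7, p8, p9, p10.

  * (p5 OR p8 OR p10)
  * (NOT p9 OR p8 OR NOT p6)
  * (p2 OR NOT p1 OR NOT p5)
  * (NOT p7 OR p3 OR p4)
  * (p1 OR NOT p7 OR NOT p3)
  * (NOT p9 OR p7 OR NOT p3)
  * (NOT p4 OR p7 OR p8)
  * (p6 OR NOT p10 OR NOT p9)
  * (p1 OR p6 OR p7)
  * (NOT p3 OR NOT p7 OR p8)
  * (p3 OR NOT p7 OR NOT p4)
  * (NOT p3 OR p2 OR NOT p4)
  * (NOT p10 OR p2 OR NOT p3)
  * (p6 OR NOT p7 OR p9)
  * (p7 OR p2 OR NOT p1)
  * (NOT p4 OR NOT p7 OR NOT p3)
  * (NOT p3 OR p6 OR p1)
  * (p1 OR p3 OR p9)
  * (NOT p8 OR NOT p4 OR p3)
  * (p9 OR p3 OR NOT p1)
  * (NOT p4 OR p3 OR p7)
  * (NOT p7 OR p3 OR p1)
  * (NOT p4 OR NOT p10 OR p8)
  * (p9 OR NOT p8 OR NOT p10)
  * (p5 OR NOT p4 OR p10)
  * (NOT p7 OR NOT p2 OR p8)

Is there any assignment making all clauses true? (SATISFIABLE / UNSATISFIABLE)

Branch on p1: take p1 = True.
The remaining clauses are satisfied by p2 = True, p3 = True, p4 = False, p5 = True, p6 = True, p7 = False, p8 = False, p9 = False, p10 = True.
So p1 = T, p2 = T, p3 = T, p4 = F, p5 = T, p6 = T, p7 = F, p8 = F, p9 = F, p10 = T is a satisfying assignment.

SATISFIABLE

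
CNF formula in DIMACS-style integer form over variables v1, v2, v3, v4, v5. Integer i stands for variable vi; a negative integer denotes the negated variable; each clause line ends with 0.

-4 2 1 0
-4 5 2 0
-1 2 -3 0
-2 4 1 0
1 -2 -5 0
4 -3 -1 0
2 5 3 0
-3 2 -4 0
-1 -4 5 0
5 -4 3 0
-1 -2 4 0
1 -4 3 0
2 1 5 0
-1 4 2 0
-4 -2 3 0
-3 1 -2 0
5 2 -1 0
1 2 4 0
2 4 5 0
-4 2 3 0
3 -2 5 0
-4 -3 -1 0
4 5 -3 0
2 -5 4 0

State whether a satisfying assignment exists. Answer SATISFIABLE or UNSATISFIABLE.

UNSATISFIABLE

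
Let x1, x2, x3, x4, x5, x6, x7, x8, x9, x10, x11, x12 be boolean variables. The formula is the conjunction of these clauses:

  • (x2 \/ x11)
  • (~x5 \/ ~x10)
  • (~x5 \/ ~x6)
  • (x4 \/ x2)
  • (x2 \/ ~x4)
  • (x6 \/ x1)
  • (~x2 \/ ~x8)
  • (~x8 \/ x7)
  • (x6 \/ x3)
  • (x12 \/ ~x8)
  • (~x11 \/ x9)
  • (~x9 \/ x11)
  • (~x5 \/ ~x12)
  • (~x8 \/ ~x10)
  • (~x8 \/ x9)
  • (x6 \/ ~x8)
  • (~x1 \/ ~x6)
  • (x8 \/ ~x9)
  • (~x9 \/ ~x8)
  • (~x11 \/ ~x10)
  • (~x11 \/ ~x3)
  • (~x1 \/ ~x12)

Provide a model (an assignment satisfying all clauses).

x1 = F  x2 = T  x3 = F  x4 = F  x5 = F  x6 = T  x7 = F  x8 = F  x9 = F  x10 = F  x11 = F  x12 = T

Check each clause:
  1. (x11 \/ x2) — x2 is true.
  2. (~x5 \/ ~x10) — ~x5 is true.
  3. (~x6 \/ ~x5) — ~x5 is true.
  4. (x4 \/ x2) — x2 is true.
  5. (~x4 \/ x2) — x2 is true.
  6. (x6 \/ x1) — x6 is true.
  7. (~x8 \/ ~x2) — ~x8 is true.
  8. (~x8 \/ x7) — ~x8 is true.
  9. (x3 \/ x6) — x6 is true.
  10. (x12 \/ ~x8) — ~x8 is true.
  11. (~x11 \/ x9) — ~x11 is true.
  12. (x11 \/ ~x9) — ~x9 is true.
  13. (~x12 \/ ~x5) — ~x5 is true.
  14. (~x8 \/ ~x10) — ~x8 is true.
  15. (x9 \/ ~x8) — ~x8 is true.
  16. (x6 \/ ~x8) — ~x8 is true.
  17. (~x6 \/ ~x1) — ~x1 is true.
  18. (~x9 \/ x8) — ~x9 is true.
  19. (~x8 \/ ~x9) — ~x8 is true.
  20. (~x11 \/ ~x10) — ~x11 is true.
  21. (~x3 \/ ~x11) — ~x3 is true.
  22. (~x1 \/ ~x12) — ~x1 is true.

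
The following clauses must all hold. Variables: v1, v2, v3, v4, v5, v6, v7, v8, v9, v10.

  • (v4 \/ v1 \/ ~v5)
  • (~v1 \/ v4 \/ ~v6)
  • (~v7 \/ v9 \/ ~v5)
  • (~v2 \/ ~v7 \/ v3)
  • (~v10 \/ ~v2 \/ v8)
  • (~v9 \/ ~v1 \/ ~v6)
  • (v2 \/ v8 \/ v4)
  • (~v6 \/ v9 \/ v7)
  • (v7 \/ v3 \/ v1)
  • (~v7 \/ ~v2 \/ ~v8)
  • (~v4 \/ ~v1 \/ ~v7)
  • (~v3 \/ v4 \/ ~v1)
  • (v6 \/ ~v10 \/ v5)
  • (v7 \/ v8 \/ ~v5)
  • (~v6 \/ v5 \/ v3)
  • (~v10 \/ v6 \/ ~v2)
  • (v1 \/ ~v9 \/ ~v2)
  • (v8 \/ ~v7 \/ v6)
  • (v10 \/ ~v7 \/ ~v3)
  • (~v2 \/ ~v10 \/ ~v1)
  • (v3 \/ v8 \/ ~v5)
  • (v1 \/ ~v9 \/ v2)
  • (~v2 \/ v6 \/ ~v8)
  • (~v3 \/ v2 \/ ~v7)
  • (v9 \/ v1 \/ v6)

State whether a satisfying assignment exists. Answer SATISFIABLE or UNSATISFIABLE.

SATISFIABLE

Try v1 = True.
The remaining clauses are satisfied by v2 = False, v3 = False, v4 = True, v5 = False, v6 = False, v7 = False, v8 = False, v9 = False, v10 = False.
So v1=T, v2=F, v3=F, v4=T, v5=F, v6=F, v7=F, v8=F, v9=F, v10=F is a satisfying assignment.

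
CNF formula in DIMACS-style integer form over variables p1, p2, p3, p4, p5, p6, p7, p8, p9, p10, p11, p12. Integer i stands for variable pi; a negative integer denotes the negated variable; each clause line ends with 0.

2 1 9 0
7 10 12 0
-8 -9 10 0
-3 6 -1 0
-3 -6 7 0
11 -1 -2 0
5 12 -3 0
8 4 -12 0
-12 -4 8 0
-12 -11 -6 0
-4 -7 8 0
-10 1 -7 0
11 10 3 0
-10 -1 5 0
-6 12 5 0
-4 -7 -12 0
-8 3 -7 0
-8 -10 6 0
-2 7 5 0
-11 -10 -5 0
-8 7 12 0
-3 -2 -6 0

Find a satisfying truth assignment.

p1 = F, p2 = T, p3 = T, p4 = F, p5 = F, p6 = F, p7 = T, p8 = T, p9 = F, p10 = F, p11 = F, p12 = T

Branch on p1: take p1 = False.
Set p2 = True and propagate.
The remaining clauses are satisfied by p3 = True, p4 = False, p5 = False, p6 = False, p7 = True, p8 = True, p9 = False, p10 = False, p11 = False, p12 = True.
Check each clause:
  1. (p9 || p1 || p2) — p2 is true.
  2. (p12 || p10 || p7) — p12 is true.
  3. (!p9 || p10 || !p8) — !p9 is true.
  4. (!p1 || p6 || !p3) — !p1 is true.
  5. (!p6 || p7 || !p3) — !p6 is true.
  6. (!p2 || p11 || !p1) — !p1 is true.
  7. (p5 || p12 || !p3) — p12 is true.
  8. (p8 || p4 || !p12) — p8 is true.
  9. (p8 || !p12 || !p4) — p8 is true.
  10. (!p12 || !p6 || !p11) — !p6 is true.
  11. (!p4 || p8 || !p7) — p8 is true.
  12. (!p7 || p1 || !p10) — !p10 is true.
  13. (p3 || p10 || p11) — p3 is true.
  14. (!p1 || p5 || !p10) — !p10 is true.
  15. (p12 || p5 || !p6) — !p6 is true.
  16. (!p4 || !p7 || !p12) — !p4 is true.
  17. (!p7 || p3 || !p8) — p3 is true.
  18. (!p10 || p6 || !p8) — !p10 is true.
  19. (p7 || !p2 || p5) — p7 is true.
  20. (!p10 || !p11 || !p5) — !p5 is true.
  21. (!p8 || p7 || p12) — p12 is true.
  22. (!p6 || !p3 || !p2) — !p6 is true.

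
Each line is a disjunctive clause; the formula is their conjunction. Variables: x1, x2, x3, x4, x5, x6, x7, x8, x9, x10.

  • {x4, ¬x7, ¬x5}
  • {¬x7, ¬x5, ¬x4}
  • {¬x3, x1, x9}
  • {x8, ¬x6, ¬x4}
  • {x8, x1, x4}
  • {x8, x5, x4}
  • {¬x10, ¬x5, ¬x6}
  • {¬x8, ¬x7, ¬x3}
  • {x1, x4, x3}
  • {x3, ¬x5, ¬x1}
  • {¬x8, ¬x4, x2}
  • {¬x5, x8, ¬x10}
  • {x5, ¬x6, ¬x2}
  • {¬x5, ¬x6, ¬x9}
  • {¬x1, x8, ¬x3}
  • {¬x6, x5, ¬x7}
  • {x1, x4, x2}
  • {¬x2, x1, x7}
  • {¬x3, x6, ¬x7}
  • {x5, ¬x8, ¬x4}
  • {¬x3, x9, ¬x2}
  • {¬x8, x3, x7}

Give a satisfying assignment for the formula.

Set x1 = True and propagate.
Try x2 = False.
The remaining clauses are satisfied by x3 = False, x4 = True, x5 = False, x6 = False, x7 = True, x8 = False, x9 = False, x10 = True.
Every clause has at least one true literal under this assignment.

x1=T  x2=F  x3=F  x4=T  x5=F  x6=F  x7=T  x8=F  x9=F  x10=T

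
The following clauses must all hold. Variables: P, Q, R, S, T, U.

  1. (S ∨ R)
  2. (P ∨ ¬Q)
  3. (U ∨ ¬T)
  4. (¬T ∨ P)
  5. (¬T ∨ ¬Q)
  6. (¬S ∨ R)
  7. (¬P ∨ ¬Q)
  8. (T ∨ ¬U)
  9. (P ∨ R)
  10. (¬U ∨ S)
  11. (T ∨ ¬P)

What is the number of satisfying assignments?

3

Satisfying assignments:
  P=0 Q=0 R=1 S=0 T=0 U=0
  P=0 Q=0 R=1 S=1 T=0 U=0
  P=1 Q=0 R=1 S=1 T=1 U=1
Count: 3.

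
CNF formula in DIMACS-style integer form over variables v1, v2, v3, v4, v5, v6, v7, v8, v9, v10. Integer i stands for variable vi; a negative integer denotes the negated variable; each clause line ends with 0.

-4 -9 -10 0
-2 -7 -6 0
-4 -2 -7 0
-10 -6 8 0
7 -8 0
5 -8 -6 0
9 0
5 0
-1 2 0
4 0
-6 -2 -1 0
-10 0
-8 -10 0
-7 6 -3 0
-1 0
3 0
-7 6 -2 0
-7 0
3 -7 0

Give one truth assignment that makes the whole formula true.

v1=False  v2=False  v3=True  v4=True  v5=True  v6=False  v7=False  v8=False  v9=True  v10=False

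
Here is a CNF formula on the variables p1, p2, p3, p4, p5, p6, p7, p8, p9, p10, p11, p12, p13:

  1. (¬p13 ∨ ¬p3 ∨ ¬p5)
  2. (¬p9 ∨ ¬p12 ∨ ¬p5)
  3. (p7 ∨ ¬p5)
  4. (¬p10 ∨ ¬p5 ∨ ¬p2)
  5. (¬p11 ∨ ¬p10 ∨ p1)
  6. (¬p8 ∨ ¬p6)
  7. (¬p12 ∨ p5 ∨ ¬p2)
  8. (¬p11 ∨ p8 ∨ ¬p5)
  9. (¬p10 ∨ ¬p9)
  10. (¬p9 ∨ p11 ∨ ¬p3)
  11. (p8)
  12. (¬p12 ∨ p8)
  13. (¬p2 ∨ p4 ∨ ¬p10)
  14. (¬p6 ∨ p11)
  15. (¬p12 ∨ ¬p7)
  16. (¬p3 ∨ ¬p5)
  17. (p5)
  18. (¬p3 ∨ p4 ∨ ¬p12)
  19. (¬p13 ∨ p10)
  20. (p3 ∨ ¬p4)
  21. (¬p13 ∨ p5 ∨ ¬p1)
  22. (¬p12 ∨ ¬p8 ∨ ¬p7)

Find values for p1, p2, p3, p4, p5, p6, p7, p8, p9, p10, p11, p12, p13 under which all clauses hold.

Unit propagation: (p8) forces p8 = True.
The clause (¬p6) is unit: p6 must be False.
(p5) is a unit clause, so p5 = True.
The clause (p7) is unit: p7 must be True.
Unit propagation: (¬p12) forces p12 = False.
Unit propagation: (¬p3) forces p3 = False.
Unit propagation: (¬p4) forces p4 = False.
p1 occurs only positively in the remaining clauses — set p1 = True.
Pure literal: p13 appears only negated; assign p13 = False.
Branch on p2: take p2 = True.
  then p10 is forced to False.
p9, p11 are now unconstrained; take p9 = True, p11 = True.
Every clause has at least one true literal under this assignment.
Check each clause:
  1. (¬p3 ∨ ¬p13 ∨ ¬p5) — ¬p13 is true.
  2. (¬p12 ∨ ¬p9 ∨ ¬p5) — ¬p12 is true.
  3. (p7 ∨ ¬p5) — p7 is true.
  4. (¬p2 ∨ ¬p10 ∨ ¬p5) — ¬p10 is true.
  5. (¬p10 ∨ ¬p11 ∨ p1) — p1 is true.
  6. (¬p6 ∨ ¬p8) — ¬p6 is true.
  7. (¬p12 ∨ ¬p2 ∨ p5) — ¬p12 is true.
  8. (p8 ∨ ¬p11 ∨ ¬p5) — p8 is true.
  9. (¬p9 ∨ ¬p10) — ¬p10 is true.
  10. (p11 ∨ ¬p3 ∨ ¬p9) — p11 is true.
  11. (p8) — p8 is true.
  12. (p8 ∨ ¬p12) — p8 is true.
  13. (¬p2 ∨ ¬p10 ∨ p4) — ¬p10 is true.
  14. (¬p6 ∨ p11) — ¬p6 is true.
  15. (¬p12 ∨ ¬p7) — ¬p12 is true.
  16. (¬p3 ∨ ¬p5) — ¬p3 is true.
  17. (p5) — p5 is true.
  18. (¬p3 ∨ p4 ∨ ¬p12) — ¬p12 is true.
  19. (p10 ∨ ¬p13) — ¬p13 is true.
  20. (p3 ∨ ¬p4) — ¬p4 is true.
  21. (¬p13 ∨ ¬p1 ∨ p5) — ¬p13 is true.
  22. (¬p7 ∨ ¬p8 ∨ ¬p12) — ¬p12 is true.

p1=1, p2=1, p3=0, p4=0, p5=1, p6=0, p7=1, p8=1, p9=1, p10=0, p11=1, p12=0, p13=0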